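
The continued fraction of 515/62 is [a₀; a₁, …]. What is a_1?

515 = 8·62 + 19   →  a_0 = 8
62 = 3·19 + 5   →  a_1 = 3

3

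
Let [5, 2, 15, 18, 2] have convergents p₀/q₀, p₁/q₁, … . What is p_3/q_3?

3071/560

Using pₖ = aₖpₖ₋₁ + pₖ₋₂, qₖ = aₖqₖ₋₁ + qₖ₋₂ (with p₋₁=1, p₋₂=0, q₋₁=0, q₋₂=1):
  k=0: a=5, p=5, q=1
  k=1: a=2, p=11, q=2
  k=2: a=15, p=170, q=31
  k=3: a=18, p=3071, q=560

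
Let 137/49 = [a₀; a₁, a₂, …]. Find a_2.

137 = 2·49 + 39   →  a_0 = 2
49 = 1·39 + 10   →  a_1 = 1
39 = 3·10 + 9   →  a_2 = 3

3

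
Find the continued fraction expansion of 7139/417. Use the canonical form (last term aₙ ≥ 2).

[17; 8, 2, 1, 16]

7139 = 17·417 + 50
417 = 8·50 + 17
50 = 2·17 + 16
17 = 1·16 + 1
16 = 16·1 + 0  (stop)
So 7139/417 = [17; 8, 2, 1, 16].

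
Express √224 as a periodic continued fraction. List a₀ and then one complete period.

[14; 1, 28]

a₀ = ⌊√224⌋ = 14.
With m₀=0, d₀=1 and mₖ₊₁ = dₖaₖ − mₖ, dₖ₊₁ = (n − mₖ₊₁²)/dₖ, aₖ₊₁ = ⌊(a₀+mₖ₊₁)/dₖ₊₁⌋:
  k=1: m=14, d=28, a=1
  k=2: m=14, d=1, a=28
d=1 and a=2a₀=28 at k=2, so the next step gives (m, d) = (14, 28) again — its k=1 value — and the period has length 2.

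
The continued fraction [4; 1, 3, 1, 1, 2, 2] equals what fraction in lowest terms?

263/55

Fold from the inside: start with 2/1.
  2 + 1/2 = 5/2
  1 + 2/5 = 7/5
  1 + 5/7 = 12/7
  3 + 7/12 = 43/12
  1 + 12/43 = 55/43
  4 + 43/55 = 263/55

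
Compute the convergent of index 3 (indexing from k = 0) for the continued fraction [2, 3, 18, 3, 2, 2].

Using pₖ = aₖpₖ₋₁ + pₖ₋₂, qₖ = aₖqₖ₋₁ + qₖ₋₂ (with p₋₁=1, p₋₂=0, q₋₁=0, q₋₂=1):
  k=0: a=2, p=2, q=1
  k=1: a=3, p=7, q=3
  k=2: a=18, p=128, q=55
  k=3: a=3, p=391, q=168

391/168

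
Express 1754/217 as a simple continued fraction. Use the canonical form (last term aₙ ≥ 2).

1754 = 8·217 + 18
217 = 12·18 + 1
18 = 18·1 + 0  (stop)
So 1754/217 = [8; 12, 18].

[8; 12, 18]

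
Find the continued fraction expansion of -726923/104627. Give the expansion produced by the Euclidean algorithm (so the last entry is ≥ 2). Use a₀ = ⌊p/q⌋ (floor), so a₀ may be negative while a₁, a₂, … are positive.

[-7; 19, 7, 14, 18, 3]

-726923 = -7·104627 + 5466
104627 = 19·5466 + 773
5466 = 7·773 + 55
773 = 14·55 + 3
55 = 18·3 + 1
3 = 3·1 + 0  (stop)
So -726923/104627 = [-7; 19, 7, 14, 18, 3].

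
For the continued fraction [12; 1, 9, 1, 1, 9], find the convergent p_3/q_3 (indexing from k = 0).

Using pₖ = aₖpₖ₋₁ + pₖ₋₂, qₖ = aₖqₖ₋₁ + qₖ₋₂ (with p₋₁=1, p₋₂=0, q₋₁=0, q₋₂=1):
  k=0: a=12, p=12, q=1
  k=1: a=1, p=13, q=1
  k=2: a=9, p=129, q=10
  k=3: a=1, p=142, q=11

142/11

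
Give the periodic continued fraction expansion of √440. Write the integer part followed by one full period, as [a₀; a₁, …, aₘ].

a₀ = ⌊√440⌋ = 20.
With m₀=0, d₀=1 and mₖ₊₁ = dₖaₖ − mₖ, dₖ₊₁ = (n − mₖ₊₁²)/dₖ, aₖ₊₁ = ⌊(a₀+mₖ₊₁)/dₖ₊₁⌋:
  k=1: m=20, d=40, a=1
  k=2: m=20, d=1, a=40
d=1 and a=2a₀=40 at k=2, so the next step gives (m, d) = (20, 40) again — its k=1 value — and the period has length 2.

[20; 1, 40]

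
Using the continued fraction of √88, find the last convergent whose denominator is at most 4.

√88 = [9; 2, 1, 1, 1, 2, 18, …] (period length 6).
Convergents:
  p_0/q_0 = 9/1
  p_1/q_1 = 19/2
  p_2/q_2 = 28/3
  p_3/q_3 = 47/5
q_2 = 3 ≤ 4 < 5 = q_3, so the answer is 28/3.

28/3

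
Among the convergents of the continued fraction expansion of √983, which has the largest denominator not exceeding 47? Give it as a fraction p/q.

√983 = [31; 2, 1, 5, 31, 5, 1, 2, 62, …] (period length 8).
Convergents:
  p_0/q_0 = 31/1
  p_1/q_1 = 63/2
  p_2/q_2 = 94/3
  p_3/q_3 = 533/17
  p_4/q_4 = 16617/530
q_3 = 17 ≤ 47 < 530 = q_4, so the answer is 533/17.

533/17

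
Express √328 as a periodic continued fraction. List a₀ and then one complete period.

[18; 9, 36]

a₀ = ⌊√328⌋ = 18.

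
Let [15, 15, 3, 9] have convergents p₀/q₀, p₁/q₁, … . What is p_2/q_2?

Using pₖ = aₖpₖ₋₁ + pₖ₋₂, qₖ = aₖqₖ₋₁ + qₖ₋₂ (with p₋₁=1, p₋₂=0, q₋₁=0, q₋₂=1):
  k=0: a=15, p=15, q=1
  k=1: a=15, p=226, q=15
  k=2: a=3, p=693, q=46

693/46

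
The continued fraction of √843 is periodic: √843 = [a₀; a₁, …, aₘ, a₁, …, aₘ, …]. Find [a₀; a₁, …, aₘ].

[29; 29, 58]

a₀ = ⌊√843⌋ = 29.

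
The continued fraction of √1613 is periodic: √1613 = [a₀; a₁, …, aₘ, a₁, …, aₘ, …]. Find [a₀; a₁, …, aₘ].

[40; 6, 6, 80]

a₀ = ⌊√1613⌋ = 40.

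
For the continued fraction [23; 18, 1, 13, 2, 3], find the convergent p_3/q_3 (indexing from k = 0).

6109/265

Using pₖ = aₖpₖ₋₁ + pₖ₋₂, qₖ = aₖqₖ₋₁ + qₖ₋₂ (with p₋₁=1, p₋₂=0, q₋₁=0, q₋₂=1):
  k=0: a=23, p=23, q=1
  k=1: a=18, p=415, q=18
  k=2: a=1, p=438, q=19
  k=3: a=13, p=6109, q=265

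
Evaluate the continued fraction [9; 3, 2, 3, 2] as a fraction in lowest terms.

511/55

Fold from the inside: start with 2/1.
  3 + 1/2 = 7/2
  2 + 2/7 = 16/7
  3 + 7/16 = 55/16
  9 + 16/55 = 511/55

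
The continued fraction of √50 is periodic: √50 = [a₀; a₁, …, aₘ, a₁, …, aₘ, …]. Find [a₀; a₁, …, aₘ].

a₀ = ⌊√50⌋ = 7.
With m₀=0, d₀=1 and mₖ₊₁ = dₖaₖ − mₖ, dₖ₊₁ = (n − mₖ₊₁²)/dₖ, aₖ₊₁ = ⌊(a₀+mₖ₊₁)/dₖ₊₁⌋:
  k=1: m=7, d=1, a=14
d=1 and a=2a₀=14 at k=1, so the next step gives (m, d) = (7, 1) again — its k=1 value — and the period has length 1.

[7; 14]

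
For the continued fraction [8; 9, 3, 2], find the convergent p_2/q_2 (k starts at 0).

227/28

Using pₖ = aₖpₖ₋₁ + pₖ₋₂, qₖ = aₖqₖ₋₁ + qₖ₋₂ (with p₋₁=1, p₋₂=0, q₋₁=0, q₋₂=1):
  k=0: a=8, p=8, q=1
  k=1: a=9, p=73, q=9
  k=2: a=3, p=227, q=28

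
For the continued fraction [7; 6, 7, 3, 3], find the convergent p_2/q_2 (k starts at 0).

Using pₖ = aₖpₖ₋₁ + pₖ₋₂, qₖ = aₖqₖ₋₁ + qₖ₋₂ (with p₋₁=1, p₋₂=0, q₋₁=0, q₋₂=1):
  k=0: a=7, p=7, q=1
  k=1: a=6, p=43, q=6
  k=2: a=7, p=308, q=43

308/43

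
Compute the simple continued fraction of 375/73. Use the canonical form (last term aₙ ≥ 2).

[5; 7, 3, 3]

375 = 5*73 + 10
73 = 7*10 + 3
10 = 3*3 + 1
3 = 3*1 + 0  (stop)
So 375/73 = [5; 7, 3, 3].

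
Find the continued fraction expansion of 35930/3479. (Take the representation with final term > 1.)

35930 = 10×3479 + 1140
3479 = 3×1140 + 59
1140 = 19×59 + 19
59 = 3×19 + 2
19 = 9×2 + 1
2 = 2×1 + 0  (stop)
So 35930/3479 = [10; 3, 19, 3, 9, 2].

[10; 3, 19, 3, 9, 2]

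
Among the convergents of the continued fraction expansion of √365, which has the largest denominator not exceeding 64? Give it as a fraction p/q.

363/19

√365 = [19; 9, 1, 1, 9, 38, …] (period length 5).
Convergents:
  p_0/q_0 = 19/1
  p_1/q_1 = 172/9
  p_2/q_2 = 191/10
  p_3/q_3 = 363/19
  p_4/q_4 = 3458/181
q_3 = 19 ≤ 64 < 181 = q_4, so the answer is 363/19.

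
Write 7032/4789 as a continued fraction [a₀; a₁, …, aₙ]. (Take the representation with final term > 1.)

[1; 2, 7, 2, 2, 14, 1, 3]

7032 = 1*4789 + 2243
4789 = 2*2243 + 303
2243 = 7*303 + 122
303 = 2*122 + 59
122 = 2*59 + 4
59 = 14*4 + 3
4 = 1*3 + 1
3 = 3*1 + 0  (stop)
So 7032/4789 = [1; 2, 7, 2, 2, 14, 1, 3].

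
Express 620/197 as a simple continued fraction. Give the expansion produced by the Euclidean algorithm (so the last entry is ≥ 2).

[3; 6, 1, 3, 1, 5]

620 = 3*197 + 29
197 = 6*29 + 23
29 = 1*23 + 6
23 = 3*6 + 5
6 = 1*5 + 1
5 = 5*1 + 0  (stop)
So 620/197 = [3; 6, 1, 3, 1, 5].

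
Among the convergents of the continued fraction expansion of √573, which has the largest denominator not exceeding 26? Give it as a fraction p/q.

√573 = [23; 1, 14, 1, 46, …] (period length 4).
Convergents:
  p_0/q_0 = 23/1
  p_1/q_1 = 24/1
  p_2/q_2 = 359/15
  p_3/q_3 = 383/16
  p_4/q_4 = 17977/751
q_3 = 16 ≤ 26 < 751 = q_4, so the answer is 383/16.

383/16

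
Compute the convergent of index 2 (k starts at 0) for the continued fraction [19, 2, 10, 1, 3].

409/21

Using pₖ = aₖpₖ₋₁ + pₖ₋₂, qₖ = aₖqₖ₋₁ + qₖ₋₂ (with p₋₁=1, p₋₂=0, q₋₁=0, q₋₂=1):
  k=0: a=19, p=19, q=1
  k=1: a=2, p=39, q=2
  k=2: a=10, p=409, q=21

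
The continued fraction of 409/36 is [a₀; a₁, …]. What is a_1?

409 = 11·36 + 13   →  a_0 = 11
36 = 2·13 + 10   →  a_1 = 2

2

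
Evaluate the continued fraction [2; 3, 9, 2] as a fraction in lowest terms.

Using pₖ = aₖpₖ₋₁ + pₖ₋₂ and qₖ = aₖqₖ₋₁ + qₖ₋₂:
  k=0: a=2, p=2, q=1
  k=1: a=3, p=7, q=3
  k=2: a=9, p=65, q=28
  k=3: a=2, p=137, q=59

137/59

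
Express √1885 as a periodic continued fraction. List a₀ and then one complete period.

a₀ = ⌊√1885⌋ = 43.
With m₀=0, d₀=1 and mₖ₊₁ = dₖaₖ − mₖ, dₖ₊₁ = (n − mₖ₊₁²)/dₖ, aₖ₊₁ = ⌊(a₀+mₖ₊₁)/dₖ₊₁⌋:
  k=1: m=43, d=36, a=2
  k=2: m=29, d=29, a=2
  k=3: m=29, d=36, a=2
  k=4: m=43, d=1, a=86
d=1 and a=2a₀=86 at k=4, so the next step gives (m, d) = (43, 36) again — its k=1 value — and the period has length 4.

[43; 2, 2, 2, 86]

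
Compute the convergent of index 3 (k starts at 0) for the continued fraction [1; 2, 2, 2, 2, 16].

Using pₖ = aₖpₖ₋₁ + pₖ₋₂, qₖ = aₖqₖ₋₁ + qₖ₋₂ (with p₋₁=1, p₋₂=0, q₋₁=0, q₋₂=1):
  k=0: a=1, p=1, q=1
  k=1: a=2, p=3, q=2
  k=2: a=2, p=7, q=5
  k=3: a=2, p=17, q=12

17/12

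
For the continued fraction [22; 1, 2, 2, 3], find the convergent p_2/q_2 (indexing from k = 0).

Using pₖ = aₖpₖ₋₁ + pₖ₋₂, qₖ = aₖqₖ₋₁ + qₖ₋₂ (with p₋₁=1, p₋₂=0, q₋₁=0, q₋₂=1):
  k=0: a=22, p=22, q=1
  k=1: a=1, p=23, q=1
  k=2: a=2, p=68, q=3

68/3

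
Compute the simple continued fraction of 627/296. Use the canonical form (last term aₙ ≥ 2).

[2; 8, 2, 5, 3]

627 = 2*296 + 35
296 = 8*35 + 16
35 = 2*16 + 3
16 = 5*3 + 1
3 = 3*1 + 0  (stop)
So 627/296 = [2; 8, 2, 5, 3].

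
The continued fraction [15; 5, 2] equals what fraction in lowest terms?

Using pₖ = aₖpₖ₋₁ + pₖ₋₂ and qₖ = aₖqₖ₋₁ + qₖ₋₂:
  k=0: a=15, p=15, q=1
  k=1: a=5, p=76, q=5
  k=2: a=2, p=167, q=11

167/11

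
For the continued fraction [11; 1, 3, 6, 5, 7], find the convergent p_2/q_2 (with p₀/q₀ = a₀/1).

47/4

Using pₖ = aₖpₖ₋₁ + pₖ₋₂, qₖ = aₖqₖ₋₁ + qₖ₋₂ (with p₋₁=1, p₋₂=0, q₋₁=0, q₋₂=1):
  k=0: a=11, p=11, q=1
  k=1: a=1, p=12, q=1
  k=2: a=3, p=47, q=4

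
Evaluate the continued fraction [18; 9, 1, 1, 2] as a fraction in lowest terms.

869/48

Using pₖ = aₖpₖ₋₁ + pₖ₋₂ and qₖ = aₖqₖ₋₁ + qₖ₋₂:
  k=0: a=18, p=18, q=1
  k=1: a=9, p=163, q=9
  k=2: a=1, p=181, q=10
  k=3: a=1, p=344, q=19
  k=4: a=2, p=869, q=48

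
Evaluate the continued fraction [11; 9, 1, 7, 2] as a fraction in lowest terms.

Using pₖ = aₖpₖ₋₁ + pₖ₋₂ and qₖ = aₖqₖ₋₁ + qₖ₋₂:
  k=0: a=11, p=11, q=1
  k=1: a=9, p=100, q=9
  k=2: a=1, p=111, q=10
  k=3: a=7, p=877, q=79
  k=4: a=2, p=1865, q=168

1865/168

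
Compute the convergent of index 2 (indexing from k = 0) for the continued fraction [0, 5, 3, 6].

3/16

Using pₖ = aₖpₖ₋₁ + pₖ₋₂, qₖ = aₖqₖ₋₁ + qₖ₋₂ (with p₋₁=1, p₋₂=0, q₋₁=0, q₋₂=1):
  k=0: a=0, p=0, q=1
  k=1: a=5, p=1, q=5
  k=2: a=3, p=3, q=16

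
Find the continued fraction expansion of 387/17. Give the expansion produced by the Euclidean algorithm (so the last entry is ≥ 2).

[22; 1, 3, 4]

387 = 22*17 + 13
17 = 1*13 + 4
13 = 3*4 + 1
4 = 4*1 + 0  (stop)
So 387/17 = [22; 1, 3, 4].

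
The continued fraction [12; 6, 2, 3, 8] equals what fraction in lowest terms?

4534/373

Using pₖ = aₖpₖ₋₁ + pₖ₋₂ and qₖ = aₖqₖ₋₁ + qₖ₋₂:
  k=0: a=12, p=12, q=1
  k=1: a=6, p=73, q=6
  k=2: a=2, p=158, q=13
  k=3: a=3, p=547, q=45
  k=4: a=8, p=4534, q=373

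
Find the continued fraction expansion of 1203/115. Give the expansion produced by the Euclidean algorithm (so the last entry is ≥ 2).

[10; 2, 5, 1, 8]

1203 = 10·115 + 53
115 = 2·53 + 9
53 = 5·9 + 8
9 = 1·8 + 1
8 = 8·1 + 0  (stop)
So 1203/115 = [10; 2, 5, 1, 8].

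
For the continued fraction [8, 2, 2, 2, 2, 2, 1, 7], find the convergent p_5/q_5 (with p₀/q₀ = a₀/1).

Using pₖ = aₖpₖ₋₁ + pₖ₋₂, qₖ = aₖqₖ₋₁ + qₖ₋₂ (with p₋₁=1, p₋₂=0, q₋₁=0, q₋₂=1):
  k=0: a=8, p=8, q=1
  k=1: a=2, p=17, q=2
  k=2: a=2, p=42, q=5
  k=3: a=2, p=101, q=12
  k=4: a=2, p=244, q=29
  k=5: a=2, p=589, q=70

589/70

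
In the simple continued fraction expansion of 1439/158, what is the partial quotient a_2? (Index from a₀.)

1439 = 9·158 + 17   →  a_0 = 9
158 = 9·17 + 5   →  a_1 = 9
17 = 3·5 + 2   →  a_2 = 3

3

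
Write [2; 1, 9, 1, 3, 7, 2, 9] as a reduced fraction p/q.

Fold from the inside: start with 9/1.
  2 + 1/9 = 19/9
  7 + 9/19 = 142/19
  3 + 19/142 = 445/142
  1 + 142/445 = 587/445
  9 + 445/587 = 5728/587
  1 + 587/5728 = 6315/5728
  2 + 5728/6315 = 18358/6315

18358/6315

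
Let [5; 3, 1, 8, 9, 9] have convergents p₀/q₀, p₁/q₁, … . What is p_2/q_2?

Using pₖ = aₖpₖ₋₁ + pₖ₋₂, qₖ = aₖqₖ₋₁ + qₖ₋₂ (with p₋₁=1, p₋₂=0, q₋₁=0, q₋₂=1):
  k=0: a=5, p=5, q=1
  k=1: a=3, p=16, q=3
  k=2: a=1, p=21, q=4

21/4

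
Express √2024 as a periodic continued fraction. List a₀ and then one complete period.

a₀ = ⌊√2024⌋ = 44.
With m₀=0, d₀=1 and mₖ₊₁ = dₖaₖ − mₖ, dₖ₊₁ = (n − mₖ₊₁²)/dₖ, aₖ₊₁ = ⌊(a₀+mₖ₊₁)/dₖ₊₁⌋:
  k=1: m=44, d=88, a=1
  k=2: m=44, d=1, a=88
d=1 and a=2a₀=88 at k=2, so the next step gives (m, d) = (44, 88) again — its k=1 value — and the period has length 2.

[44; 1, 88]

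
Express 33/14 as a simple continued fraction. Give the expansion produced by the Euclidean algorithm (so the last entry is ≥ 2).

[2; 2, 1, 4]

33 = 2×14 + 5
14 = 2×5 + 4
5 = 1×4 + 1
4 = 4×1 + 0  (stop)
So 33/14 = [2; 2, 1, 4].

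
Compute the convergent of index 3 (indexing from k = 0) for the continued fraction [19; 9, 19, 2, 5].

Using pₖ = aₖpₖ₋₁ + pₖ₋₂, qₖ = aₖqₖ₋₁ + qₖ₋₂ (with p₋₁=1, p₋₂=0, q₋₁=0, q₋₂=1):
  k=0: a=19, p=19, q=1
  k=1: a=9, p=172, q=9
  k=2: a=19, p=3287, q=172
  k=3: a=2, p=6746, q=353

6746/353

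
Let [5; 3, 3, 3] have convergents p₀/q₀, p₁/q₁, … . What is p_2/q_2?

Using pₖ = aₖpₖ₋₁ + pₖ₋₂, qₖ = aₖqₖ₋₁ + qₖ₋₂ (with p₋₁=1, p₋₂=0, q₋₁=0, q₋₂=1):
  k=0: a=5, p=5, q=1
  k=1: a=3, p=16, q=3
  k=2: a=3, p=53, q=10

53/10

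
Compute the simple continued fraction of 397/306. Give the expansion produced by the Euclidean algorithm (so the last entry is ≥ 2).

[1; 3, 2, 1, 3, 8]

397 = 1*306 + 91
306 = 3*91 + 33
91 = 2*33 + 25
33 = 1*25 + 8
25 = 3*8 + 1
8 = 8*1 + 0  (stop)
So 397/306 = [1; 3, 2, 1, 3, 8].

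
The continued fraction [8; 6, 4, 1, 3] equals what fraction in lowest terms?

Fold from the inside: start with 3/1.
  1 + 1/3 = 4/3
  4 + 3/4 = 19/4
  6 + 4/19 = 118/19
  8 + 19/118 = 963/118

963/118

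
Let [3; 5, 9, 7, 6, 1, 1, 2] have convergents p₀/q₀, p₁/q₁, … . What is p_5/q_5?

7462/2335

Using pₖ = aₖpₖ₋₁ + pₖ₋₂, qₖ = aₖqₖ₋₁ + qₖ₋₂ (with p₋₁=1, p₋₂=0, q₋₁=0, q₋₂=1):
  k=0: a=3, p=3, q=1
  k=1: a=5, p=16, q=5
  k=2: a=9, p=147, q=46
  k=3: a=7, p=1045, q=327
  k=4: a=6, p=6417, q=2008
  k=5: a=1, p=7462, q=2335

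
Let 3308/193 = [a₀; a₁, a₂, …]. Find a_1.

7

3308 = 17·193 + 27   →  a_0 = 17
193 = 7·27 + 4   →  a_1 = 7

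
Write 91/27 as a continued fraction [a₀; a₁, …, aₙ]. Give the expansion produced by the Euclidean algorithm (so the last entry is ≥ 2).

91 = 3·27 + 10
27 = 2·10 + 7
10 = 1·7 + 3
7 = 2·3 + 1
3 = 3·1 + 0  (stop)
So 91/27 = [3; 2, 1, 2, 3].

[3; 2, 1, 2, 3]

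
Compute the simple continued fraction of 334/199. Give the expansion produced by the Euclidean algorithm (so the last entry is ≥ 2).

334 = 1·199 + 135
199 = 1·135 + 64
135 = 2·64 + 7
64 = 9·7 + 1
7 = 7·1 + 0  (stop)
So 334/199 = [1; 1, 2, 9, 7].

[1; 1, 2, 9, 7]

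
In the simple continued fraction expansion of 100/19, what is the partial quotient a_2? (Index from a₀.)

100 = 5·19 + 5   →  a_0 = 5
19 = 3·5 + 4   →  a_1 = 3
5 = 1·4 + 1   →  a_2 = 1

1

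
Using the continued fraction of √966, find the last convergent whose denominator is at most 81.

√966 = [31; 12, 2, 2, 2, 12, 62, …] (period length 6).
Convergents:
  p_0/q_0 = 31/1
  p_1/q_1 = 373/12
  p_2/q_2 = 777/25
  p_3/q_3 = 1927/62
  p_4/q_4 = 4631/149
q_3 = 62 ≤ 81 < 149 = q_4, so the answer is 1927/62.

1927/62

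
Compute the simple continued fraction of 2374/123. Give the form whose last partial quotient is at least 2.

[19; 3, 3, 12]

2374 = 19·123 + 37
123 = 3·37 + 12
37 = 3·12 + 1
12 = 12·1 + 0  (stop)
So 2374/123 = [19; 3, 3, 12].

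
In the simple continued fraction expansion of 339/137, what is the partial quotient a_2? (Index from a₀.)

9

339 = 2·137 + 65   →  a_0 = 2
137 = 2·65 + 7   →  a_1 = 2
65 = 9·7 + 2   →  a_2 = 9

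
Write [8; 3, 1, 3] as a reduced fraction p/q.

Fold from the inside: start with 3/1.
  1 + 1/3 = 4/3
  3 + 3/4 = 15/4
  8 + 4/15 = 124/15

124/15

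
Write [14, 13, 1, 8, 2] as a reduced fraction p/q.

3715/264

Fold from the inside: start with 2/1.
  8 + 1/2 = 17/2
  1 + 2/17 = 19/17
  13 + 17/19 = 264/19
  14 + 19/264 = 3715/264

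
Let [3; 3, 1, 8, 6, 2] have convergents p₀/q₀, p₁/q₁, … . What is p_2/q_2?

13/4

Using pₖ = aₖpₖ₋₁ + pₖ₋₂, qₖ = aₖqₖ₋₁ + qₖ₋₂ (with p₋₁=1, p₋₂=0, q₋₁=0, q₋₂=1):
  k=0: a=3, p=3, q=1
  k=1: a=3, p=10, q=3
  k=2: a=1, p=13, q=4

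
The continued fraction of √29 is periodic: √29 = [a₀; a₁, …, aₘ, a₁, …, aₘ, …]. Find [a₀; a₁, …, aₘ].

[5; 2, 1, 1, 2, 10]

a₀ = ⌊√29⌋ = 5.
With m₀=0, d₀=1 and mₖ₊₁ = dₖaₖ − mₖ, dₖ₊₁ = (n − mₖ₊₁²)/dₖ, aₖ₊₁ = ⌊(a₀+mₖ₊₁)/dₖ₊₁⌋:
  k=1: m=5, d=4, a=2
  k=2: m=3, d=5, a=1
  k=3: m=2, d=5, a=1
  k=4: m=3, d=4, a=2
  k=5: m=5, d=1, a=10
d=1 and a=2a₀=10 at k=5, so the next step gives (m, d) = (5, 4) again — its k=1 value — and the period has length 5.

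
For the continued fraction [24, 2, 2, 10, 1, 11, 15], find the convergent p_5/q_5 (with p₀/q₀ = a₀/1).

Using pₖ = aₖpₖ₋₁ + pₖ₋₂, qₖ = aₖqₖ₋₁ + qₖ₋₂ (with p₋₁=1, p₋₂=0, q₋₁=0, q₋₂=1):
  k=0: a=24, p=24, q=1
  k=1: a=2, p=49, q=2
  k=2: a=2, p=122, q=5
  k=3: a=10, p=1269, q=52
  k=4: a=1, p=1391, q=57
  k=5: a=11, p=16570, q=679

16570/679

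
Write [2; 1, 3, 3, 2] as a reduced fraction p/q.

83/30

Fold from the inside: start with 2/1.
  3 + 1/2 = 7/2
  3 + 2/7 = 23/7
  1 + 7/23 = 30/23
  2 + 23/30 = 83/30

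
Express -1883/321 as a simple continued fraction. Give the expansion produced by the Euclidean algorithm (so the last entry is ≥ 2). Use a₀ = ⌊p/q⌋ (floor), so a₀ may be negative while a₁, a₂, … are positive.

-1883 = -6×321 + 43
321 = 7×43 + 20
43 = 2×20 + 3
20 = 6×3 + 2
3 = 1×2 + 1
2 = 2×1 + 0  (stop)
So -1883/321 = [-6; 7, 2, 6, 1, 2].

[-6; 7, 2, 6, 1, 2]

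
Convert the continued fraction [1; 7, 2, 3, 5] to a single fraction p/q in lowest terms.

Using pₖ = aₖpₖ₋₁ + pₖ₋₂ and qₖ = aₖqₖ₋₁ + qₖ₋₂:
  k=0: a=1, p=1, q=1
  k=1: a=7, p=8, q=7
  k=2: a=2, p=17, q=15
  k=3: a=3, p=59, q=52
  k=4: a=5, p=312, q=275

312/275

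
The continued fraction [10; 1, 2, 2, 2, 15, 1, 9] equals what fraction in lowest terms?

29688/2773

Using pₖ = aₖpₖ₋₁ + pₖ₋₂ and qₖ = aₖqₖ₋₁ + qₖ₋₂:
  k=0: a=10, p=10, q=1
  k=1: a=1, p=11, q=1
  k=2: a=2, p=32, q=3
  k=3: a=2, p=75, q=7
  k=4: a=2, p=182, q=17
  k=5: a=15, p=2805, q=262
  k=6: a=1, p=2987, q=279
  k=7: a=9, p=29688, q=2773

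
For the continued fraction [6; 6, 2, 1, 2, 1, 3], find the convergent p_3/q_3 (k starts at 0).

Using pₖ = aₖpₖ₋₁ + pₖ₋₂, qₖ = aₖqₖ₋₁ + qₖ₋₂ (with p₋₁=1, p₋₂=0, q₋₁=0, q₋₂=1):
  k=0: a=6, p=6, q=1
  k=1: a=6, p=37, q=6
  k=2: a=2, p=80, q=13
  k=3: a=1, p=117, q=19

117/19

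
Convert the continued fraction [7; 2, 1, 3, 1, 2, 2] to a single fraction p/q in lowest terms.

Using pₖ = aₖpₖ₋₁ + pₖ₋₂ and qₖ = aₖqₖ₋₁ + qₖ₋₂:
  k=0: a=7, p=7, q=1
  k=1: a=2, p=15, q=2
  k=2: a=1, p=22, q=3
  k=3: a=3, p=81, q=11
  k=4: a=1, p=103, q=14
  k=5: a=2, p=287, q=39
  k=6: a=2, p=677, q=92

677/92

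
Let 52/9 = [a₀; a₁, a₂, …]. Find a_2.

52 = 5·9 + 7   →  a_0 = 5
9 = 1·7 + 2   →  a_1 = 1
7 = 3·2 + 1   →  a_2 = 3

3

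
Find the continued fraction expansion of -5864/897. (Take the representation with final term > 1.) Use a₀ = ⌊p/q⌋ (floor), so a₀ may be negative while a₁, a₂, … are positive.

-5864 = -7·897 + 415
897 = 2·415 + 67
415 = 6·67 + 13
67 = 5·13 + 2
13 = 6·2 + 1
2 = 2·1 + 0  (stop)
So -5864/897 = [-7; 2, 6, 5, 6, 2].

[-7; 2, 6, 5, 6, 2]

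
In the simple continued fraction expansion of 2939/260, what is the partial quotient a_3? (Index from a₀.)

2939 = 11·260 + 79   →  a_0 = 11
260 = 3·79 + 23   →  a_1 = 3
79 = 3·23 + 10   →  a_2 = 3
23 = 2·10 + 3   →  a_3 = 2

2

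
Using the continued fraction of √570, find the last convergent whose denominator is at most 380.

8953/375

√570 = [23; 1, 6, 1, 46, …] (period length 4).
Convergents:
  p_0/q_0 = 23/1
  p_1/q_1 = 24/1
  p_2/q_2 = 167/7
  p_3/q_3 = 191/8
  p_4/q_4 = 8953/375
  p_5/q_5 = 9144/383
q_4 = 375 ≤ 380 < 383 = q_5, so the answer is 8953/375.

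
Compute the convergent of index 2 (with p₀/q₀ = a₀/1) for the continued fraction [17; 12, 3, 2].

Using pₖ = aₖpₖ₋₁ + pₖ₋₂, qₖ = aₖqₖ₋₁ + qₖ₋₂ (with p₋₁=1, p₋₂=0, q₋₁=0, q₋₂=1):
  k=0: a=17, p=17, q=1
  k=1: a=12, p=205, q=12
  k=2: a=3, p=632, q=37

632/37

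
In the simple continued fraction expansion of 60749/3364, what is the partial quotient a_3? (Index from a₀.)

60749 = 18·3364 + 197   →  a_0 = 18
3364 = 17·197 + 15   →  a_1 = 17
197 = 13·15 + 2   →  a_2 = 13
15 = 7·2 + 1   →  a_3 = 7

7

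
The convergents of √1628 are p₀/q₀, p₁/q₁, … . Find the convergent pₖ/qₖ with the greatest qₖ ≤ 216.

√1628 = [40; 2, 1, 6, 1, 2, 80, …] (period length 6).
Convergents:
  p_0/q_0 = 40/1
  p_1/q_1 = 81/2
  p_2/q_2 = 121/3
  p_3/q_3 = 807/20
  p_4/q_4 = 928/23
  p_5/q_5 = 2663/66
  p_6/q_6 = 213968/5303
q_5 = 66 ≤ 216 < 5303 = q_6, so the answer is 2663/66.

2663/66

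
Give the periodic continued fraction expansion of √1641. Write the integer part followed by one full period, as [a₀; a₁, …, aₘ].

[40; 1, 1, 26, 1, 1, 80]

a₀ = ⌊√1641⌋ = 40.
With m₀=0, d₀=1 and mₖ₊₁ = dₖaₖ − mₖ, dₖ₊₁ = (n − mₖ₊₁²)/dₖ, aₖ₊₁ = ⌊(a₀+mₖ₊₁)/dₖ₊₁⌋:
  k=1: m=40, d=41, a=1
  k=2: m=1, d=40, a=1
  k=3: m=39, d=3, a=26
  k=4: m=39, d=40, a=1
  k=5: m=1, d=41, a=1
  k=6: m=40, d=1, a=80
d=1 and a=2a₀=80 at k=6, so the next step gives (m, d) = (40, 41) again — its k=1 value — and the period has length 6.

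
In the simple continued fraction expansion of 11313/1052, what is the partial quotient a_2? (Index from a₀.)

3

11313 = 10·1052 + 793   →  a_0 = 10
1052 = 1·793 + 259   →  a_1 = 1
793 = 3·259 + 16   →  a_2 = 3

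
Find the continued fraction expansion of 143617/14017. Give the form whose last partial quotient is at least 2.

143617 = 10×14017 + 3447
14017 = 4×3447 + 229
3447 = 15×229 + 12
229 = 19×12 + 1
12 = 12×1 + 0  (stop)
So 143617/14017 = [10; 4, 15, 19, 12].

[10; 4, 15, 19, 12]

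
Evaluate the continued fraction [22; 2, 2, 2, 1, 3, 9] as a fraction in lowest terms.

Fold from the inside: start with 9/1.
  3 + 1/9 = 28/9
  1 + 9/28 = 37/28
  2 + 28/37 = 102/37
  2 + 37/102 = 241/102
  2 + 102/241 = 584/241
  22 + 241/584 = 13089/584

13089/584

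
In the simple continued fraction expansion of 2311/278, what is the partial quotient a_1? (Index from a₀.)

2311 = 8·278 + 87   →  a_0 = 8
278 = 3·87 + 17   →  a_1 = 3

3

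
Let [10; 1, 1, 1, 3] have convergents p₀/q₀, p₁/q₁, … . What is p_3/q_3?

Using pₖ = aₖpₖ₋₁ + pₖ₋₂, qₖ = aₖqₖ₋₁ + qₖ₋₂ (with p₋₁=1, p₋₂=0, q₋₁=0, q₋₂=1):
  k=0: a=10, p=10, q=1
  k=1: a=1, p=11, q=1
  k=2: a=1, p=21, q=2
  k=3: a=1, p=32, q=3

32/3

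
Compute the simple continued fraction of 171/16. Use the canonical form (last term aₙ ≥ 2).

171 = 10×16 + 11
16 = 1×11 + 5
11 = 2×5 + 1
5 = 5×1 + 0  (stop)
So 171/16 = [10; 1, 2, 5].

[10; 1, 2, 5]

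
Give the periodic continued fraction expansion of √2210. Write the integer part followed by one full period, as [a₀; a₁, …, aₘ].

a₀ = ⌊√2210⌋ = 47.
With m₀=0, d₀=1 and mₖ₊₁ = dₖaₖ − mₖ, dₖ₊₁ = (n − mₖ₊₁²)/dₖ, aₖ₊₁ = ⌊(a₀+mₖ₊₁)/dₖ₊₁⌋:
  k=1: m=47, d=1, a=94
d=1 and a=2a₀=94 at k=1, so the next step gives (m, d) = (47, 1) again — its k=1 value — and the period has length 1.

[47; 94]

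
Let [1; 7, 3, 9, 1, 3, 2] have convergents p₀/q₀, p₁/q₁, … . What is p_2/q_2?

25/22

Using pₖ = aₖpₖ₋₁ + pₖ₋₂, qₖ = aₖqₖ₋₁ + qₖ₋₂ (with p₋₁=1, p₋₂=0, q₋₁=0, q₋₂=1):
  k=0: a=1, p=1, q=1
  k=1: a=7, p=8, q=7
  k=2: a=3, p=25, q=22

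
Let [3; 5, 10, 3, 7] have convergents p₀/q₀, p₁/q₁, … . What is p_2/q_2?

Using pₖ = aₖpₖ₋₁ + pₖ₋₂, qₖ = aₖqₖ₋₁ + qₖ₋₂ (with p₋₁=1, p₋₂=0, q₋₁=0, q₋₂=1):
  k=0: a=3, p=3, q=1
  k=1: a=5, p=16, q=5
  k=2: a=10, p=163, q=51

163/51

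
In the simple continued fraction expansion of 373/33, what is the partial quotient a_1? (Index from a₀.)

373 = 11·33 + 10   →  a_0 = 11
33 = 3·10 + 3   →  a_1 = 3

3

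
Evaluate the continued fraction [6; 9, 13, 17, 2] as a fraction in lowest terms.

Fold from the inside: start with 2/1.
  17 + 1/2 = 35/2
  13 + 2/35 = 457/35
  9 + 35/457 = 4148/457
  6 + 457/4148 = 25345/4148

25345/4148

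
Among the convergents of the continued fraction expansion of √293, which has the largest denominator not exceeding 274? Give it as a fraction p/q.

√293 = [17; 8, 1, 1, 8, 34, …] (period length 5).
Convergents:
  p_0/q_0 = 17/1
  p_1/q_1 = 137/8
  p_2/q_2 = 154/9
  p_3/q_3 = 291/17
  p_4/q_4 = 2482/145
  p_5/q_5 = 84679/4947
q_4 = 145 ≤ 274 < 4947 = q_5, so the answer is 2482/145.

2482/145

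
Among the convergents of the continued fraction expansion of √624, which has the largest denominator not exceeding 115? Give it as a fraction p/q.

√624 = [24; 1, 48, …] (period length 2).
Convergents:
  p_0/q_0 = 24/1
  p_1/q_1 = 25/1
  p_2/q_2 = 1224/49
  p_3/q_3 = 1249/50
  p_4/q_4 = 61176/2449
q_3 = 50 ≤ 115 < 2449 = q_4, so the answer is 1249/50.

1249/50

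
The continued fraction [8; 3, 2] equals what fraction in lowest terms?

Fold from the inside: start with 2/1.
  3 + 1/2 = 7/2
  8 + 2/7 = 58/7

58/7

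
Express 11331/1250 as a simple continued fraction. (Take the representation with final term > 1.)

11331 = 9*1250 + 81
1250 = 15*81 + 35
81 = 2*35 + 11
35 = 3*11 + 2
11 = 5*2 + 1
2 = 2*1 + 0  (stop)
So 11331/1250 = [9; 15, 2, 3, 5, 2].

[9; 15, 2, 3, 5, 2]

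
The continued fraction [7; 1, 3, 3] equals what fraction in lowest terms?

Using pₖ = aₖpₖ₋₁ + pₖ₋₂ and qₖ = aₖqₖ₋₁ + qₖ₋₂:
  k=0: a=7, p=7, q=1
  k=1: a=1, p=8, q=1
  k=2: a=3, p=31, q=4
  k=3: a=3, p=101, q=13

101/13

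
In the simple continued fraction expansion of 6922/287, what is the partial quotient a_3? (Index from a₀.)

3

6922 = 24·287 + 34   →  a_0 = 24
287 = 8·34 + 15   →  a_1 = 8
34 = 2·15 + 4   →  a_2 = 2
15 = 3·4 + 3   →  a_3 = 3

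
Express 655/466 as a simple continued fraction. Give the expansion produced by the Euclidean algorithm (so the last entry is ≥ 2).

655 = 1×466 + 189
466 = 2×189 + 88
189 = 2×88 + 13
88 = 6×13 + 10
13 = 1×10 + 3
10 = 3×3 + 1
3 = 3×1 + 0  (stop)
So 655/466 = [1; 2, 2, 6, 1, 3, 3].

[1; 2, 2, 6, 1, 3, 3]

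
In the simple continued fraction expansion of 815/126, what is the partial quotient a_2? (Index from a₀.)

815 = 6·126 + 59   →  a_0 = 6
126 = 2·59 + 8   →  a_1 = 2
59 = 7·8 + 3   →  a_2 = 7

7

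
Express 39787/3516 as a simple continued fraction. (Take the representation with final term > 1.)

[11; 3, 6, 14, 13]

39787 = 11·3516 + 1111
3516 = 3·1111 + 183
1111 = 6·183 + 13
183 = 14·13 + 1
13 = 13·1 + 0  (stop)
So 39787/3516 = [11; 3, 6, 14, 13].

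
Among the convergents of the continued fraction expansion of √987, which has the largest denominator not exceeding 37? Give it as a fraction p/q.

377/12

√987 = [31; 2, 2, 2, 62, …] (period length 4).
Convergents:
  p_0/q_0 = 31/1
  p_1/q_1 = 63/2
  p_2/q_2 = 157/5
  p_3/q_3 = 377/12
  p_4/q_4 = 23531/749
q_3 = 12 ≤ 37 < 749 = q_4, so the answer is 377/12.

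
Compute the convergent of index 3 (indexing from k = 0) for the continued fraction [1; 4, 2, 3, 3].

Using pₖ = aₖpₖ₋₁ + pₖ₋₂, qₖ = aₖqₖ₋₁ + qₖ₋₂ (with p₋₁=1, p₋₂=0, q₋₁=0, q₋₂=1):
  k=0: a=1, p=1, q=1
  k=1: a=4, p=5, q=4
  k=2: a=2, p=11, q=9
  k=3: a=3, p=38, q=31

38/31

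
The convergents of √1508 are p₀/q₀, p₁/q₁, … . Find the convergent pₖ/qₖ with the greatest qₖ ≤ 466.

√1508 = [38; 1, 4, 1, 76, …] (period length 4).
Convergents:
  p_0/q_0 = 38/1
  p_1/q_1 = 39/1
  p_2/q_2 = 194/5
  p_3/q_3 = 233/6
  p_4/q_4 = 17902/461
  p_5/q_5 = 18135/467
q_4 = 461 ≤ 466 < 467 = q_5, so the answer is 17902/461.

17902/461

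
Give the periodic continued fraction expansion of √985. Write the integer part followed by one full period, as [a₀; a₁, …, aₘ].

a₀ = ⌊√985⌋ = 31.
With m₀=0, d₀=1 and mₖ₊₁ = dₖaₖ − mₖ, dₖ₊₁ = (n − mₖ₊₁²)/dₖ, aₖ₊₁ = ⌊(a₀+mₖ₊₁)/dₖ₊₁⌋:
  k=1: m=31, d=24, a=2
  k=2: m=17, d=29, a=1
  k=3: m=12, d=29, a=1
  k=4: m=17, d=24, a=2
  k=5: m=31, d=1, a=62
d=1 and a=2a₀=62 at k=5, so the next step gives (m, d) = (31, 24) again — its k=1 value — and the period has length 5.

[31; 2, 1, 1, 2, 62]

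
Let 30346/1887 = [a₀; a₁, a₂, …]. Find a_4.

30346 = 16·1887 + 154   →  a_0 = 16
1887 = 12·154 + 39   →  a_1 = 12
154 = 3·39 + 37   →  a_2 = 3
39 = 1·37 + 2   →  a_3 = 1
37 = 18·2 + 1   →  a_4 = 18

18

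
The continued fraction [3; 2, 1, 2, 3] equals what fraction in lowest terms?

91/27

Fold from the inside: start with 3/1.
  2 + 1/3 = 7/3
  1 + 3/7 = 10/7
  2 + 7/10 = 27/10
  3 + 10/27 = 91/27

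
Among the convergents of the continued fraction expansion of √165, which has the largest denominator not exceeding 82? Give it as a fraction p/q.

√165 = [12; 1, 5, 2, 5, 1, 24, …] (period length 6).
Convergents:
  p_0/q_0 = 12/1
  p_1/q_1 = 13/1
  p_2/q_2 = 77/6
  p_3/q_3 = 167/13
  p_4/q_4 = 912/71
  p_5/q_5 = 1079/84
q_4 = 71 ≤ 82 < 84 = q_5, so the answer is 912/71.

912/71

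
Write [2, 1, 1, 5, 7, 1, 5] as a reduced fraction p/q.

1346/529

Fold from the inside: start with 5/1.
  1 + 1/5 = 6/5
  7 + 5/6 = 47/6
  5 + 6/47 = 241/47
  1 + 47/241 = 288/241
  1 + 241/288 = 529/288
  2 + 288/529 = 1346/529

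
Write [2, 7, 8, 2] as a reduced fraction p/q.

Using pₖ = aₖpₖ₋₁ + pₖ₋₂ and qₖ = aₖqₖ₋₁ + qₖ₋₂:
  k=0: a=2, p=2, q=1
  k=1: a=7, p=15, q=7
  k=2: a=8, p=122, q=57
  k=3: a=2, p=259, q=121

259/121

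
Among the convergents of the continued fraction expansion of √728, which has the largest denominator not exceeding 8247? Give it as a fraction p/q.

√728 = [26; 1, 52, …] (period length 2).
Convergents:
  p_0/q_0 = 26/1
  p_1/q_1 = 27/1
  p_2/q_2 = 1430/53
  p_3/q_3 = 1457/54
  p_4/q_4 = 77194/2861
  p_5/q_5 = 78651/2915
  p_6/q_6 = 4167046/154441
q_5 = 2915 ≤ 8247 < 154441 = q_6, so the answer is 78651/2915.

78651/2915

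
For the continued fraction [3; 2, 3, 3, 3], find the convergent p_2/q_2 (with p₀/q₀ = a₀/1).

Using pₖ = aₖpₖ₋₁ + pₖ₋₂, qₖ = aₖqₖ₋₁ + qₖ₋₂ (with p₋₁=1, p₋₂=0, q₋₁=0, q₋₂=1):
  k=0: a=3, p=3, q=1
  k=1: a=2, p=7, q=2
  k=2: a=3, p=24, q=7

24/7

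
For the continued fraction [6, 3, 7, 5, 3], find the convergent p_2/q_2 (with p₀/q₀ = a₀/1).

139/22

Using pₖ = aₖpₖ₋₁ + pₖ₋₂, qₖ = aₖqₖ₋₁ + qₖ₋₂ (with p₋₁=1, p₋₂=0, q₋₁=0, q₋₂=1):
  k=0: a=6, p=6, q=1
  k=1: a=3, p=19, q=3
  k=2: a=7, p=139, q=22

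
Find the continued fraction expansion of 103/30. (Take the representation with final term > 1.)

103 = 3×30 + 13
30 = 2×13 + 4
13 = 3×4 + 1
4 = 4×1 + 0  (stop)
So 103/30 = [3; 2, 3, 4].

[3; 2, 3, 4]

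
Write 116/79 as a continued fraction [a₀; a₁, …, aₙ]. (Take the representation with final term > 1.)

116 = 1*79 + 37
79 = 2*37 + 5
37 = 7*5 + 2
5 = 2*2 + 1
2 = 2*1 + 0  (stop)
So 116/79 = [1; 2, 7, 2, 2].

[1; 2, 7, 2, 2]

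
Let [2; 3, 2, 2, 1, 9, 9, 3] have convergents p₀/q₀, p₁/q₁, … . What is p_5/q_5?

534/233

Using pₖ = aₖpₖ₋₁ + pₖ₋₂, qₖ = aₖqₖ₋₁ + qₖ₋₂ (with p₋₁=1, p₋₂=0, q₋₁=0, q₋₂=1):
  k=0: a=2, p=2, q=1
  k=1: a=3, p=7, q=3
  k=2: a=2, p=16, q=7
  k=3: a=2, p=39, q=17
  k=4: a=1, p=55, q=24
  k=5: a=9, p=534, q=233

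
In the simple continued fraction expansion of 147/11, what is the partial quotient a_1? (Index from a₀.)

2

147 = 13·11 + 4   →  a_0 = 13
11 = 2·4 + 3   →  a_1 = 2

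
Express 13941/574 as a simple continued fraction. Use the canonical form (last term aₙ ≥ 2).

[24; 3, 2, 11, 3, 2]

13941 = 24·574 + 165
574 = 3·165 + 79
165 = 2·79 + 7
79 = 11·7 + 2
7 = 3·2 + 1
2 = 2·1 + 0  (stop)
So 13941/574 = [24; 3, 2, 11, 3, 2].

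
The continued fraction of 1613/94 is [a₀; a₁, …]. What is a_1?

6

1613 = 17·94 + 15   →  a_0 = 17
94 = 6·15 + 4   →  a_1 = 6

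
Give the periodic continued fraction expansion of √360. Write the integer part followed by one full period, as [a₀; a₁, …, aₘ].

[18; 1, 36]

a₀ = ⌊√360⌋ = 18.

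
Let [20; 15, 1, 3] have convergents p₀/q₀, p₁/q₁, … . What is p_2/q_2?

321/16

Using pₖ = aₖpₖ₋₁ + pₖ₋₂, qₖ = aₖqₖ₋₁ + qₖ₋₂ (with p₋₁=1, p₋₂=0, q₋₁=0, q₋₂=1):
  k=0: a=20, p=20, q=1
  k=1: a=15, p=301, q=15
  k=2: a=1, p=321, q=16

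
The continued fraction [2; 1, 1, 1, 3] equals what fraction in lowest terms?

29/11

Fold from the inside: start with 3/1.
  1 + 1/3 = 4/3
  1 + 3/4 = 7/4
  1 + 4/7 = 11/7
  2 + 7/11 = 29/11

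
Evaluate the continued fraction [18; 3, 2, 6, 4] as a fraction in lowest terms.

Fold from the inside: start with 4/1.
  6 + 1/4 = 25/4
  2 + 4/25 = 54/25
  3 + 25/54 = 187/54
  18 + 54/187 = 3420/187

3420/187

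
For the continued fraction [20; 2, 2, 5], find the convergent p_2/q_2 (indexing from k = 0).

Using pₖ = aₖpₖ₋₁ + pₖ₋₂, qₖ = aₖqₖ₋₁ + qₖ₋₂ (with p₋₁=1, p₋₂=0, q₋₁=0, q₋₂=1):
  k=0: a=20, p=20, q=1
  k=1: a=2, p=41, q=2
  k=2: a=2, p=102, q=5

102/5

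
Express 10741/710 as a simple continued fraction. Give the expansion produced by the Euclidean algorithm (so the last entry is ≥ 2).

[15; 7, 1, 4, 18]

10741 = 15*710 + 91
710 = 7*91 + 73
91 = 1*73 + 18
73 = 4*18 + 1
18 = 18*1 + 0  (stop)
So 10741/710 = [15; 7, 1, 4, 18].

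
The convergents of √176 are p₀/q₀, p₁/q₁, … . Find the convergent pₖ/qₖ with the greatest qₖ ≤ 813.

√176 = [13; 3, 1, 3, 26, …] (period length 4).
Convergents:
  p_0/q_0 = 13/1
  p_1/q_1 = 40/3
  p_2/q_2 = 53/4
  p_3/q_3 = 199/15
  p_4/q_4 = 5227/394
  p_5/q_5 = 15880/1197
q_4 = 394 ≤ 813 < 1197 = q_5, so the answer is 5227/394.

5227/394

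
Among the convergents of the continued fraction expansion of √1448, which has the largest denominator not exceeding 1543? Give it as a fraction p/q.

√1448 = [38; 19, 76, …] (period length 2).
Convergents:
  p_0/q_0 = 38/1
  p_1/q_1 = 723/19
  p_2/q_2 = 54986/1445
  p_3/q_3 = 1045457/27474
q_2 = 1445 ≤ 1543 < 27474 = q_3, so the answer is 54986/1445.

54986/1445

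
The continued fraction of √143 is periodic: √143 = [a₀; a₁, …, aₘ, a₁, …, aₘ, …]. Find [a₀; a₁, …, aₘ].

a₀ = ⌊√143⌋ = 11.
With m₀=0, d₀=1 and mₖ₊₁ = dₖaₖ − mₖ, dₖ₊₁ = (n − mₖ₊₁²)/dₖ, aₖ₊₁ = ⌊(a₀+mₖ₊₁)/dₖ₊₁⌋:
  k=1: m=11, d=22, a=1
  k=2: m=11, d=1, a=22
d=1 and a=2a₀=22 at k=2, so the next step gives (m, d) = (11, 22) again — its k=1 value — and the period has length 2.

[11; 1, 22]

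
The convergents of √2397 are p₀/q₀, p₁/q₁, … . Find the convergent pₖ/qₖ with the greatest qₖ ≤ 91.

2399/49

√2397 = [48; 1, 23, 2, 23, 1, 96, …] (period length 6).
Convergents:
  p_0/q_0 = 48/1
  p_1/q_1 = 49/1
  p_2/q_2 = 1175/24
  p_3/q_3 = 2399/49
  p_4/q_4 = 56352/1151
q_3 = 49 ≤ 91 < 1151 = q_4, so the answer is 2399/49.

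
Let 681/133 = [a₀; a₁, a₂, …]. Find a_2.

3

681 = 5·133 + 16   →  a_0 = 5
133 = 8·16 + 5   →  a_1 = 8
16 = 3·5 + 1   →  a_2 = 3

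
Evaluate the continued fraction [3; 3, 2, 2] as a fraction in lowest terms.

Fold from the inside: start with 2/1.
  2 + 1/2 = 5/2
  3 + 2/5 = 17/5
  3 + 5/17 = 56/17

56/17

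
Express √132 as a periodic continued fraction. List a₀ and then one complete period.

a₀ = ⌊√132⌋ = 11.
With m₀=0, d₀=1 and mₖ₊₁ = dₖaₖ − mₖ, dₖ₊₁ = (n − mₖ₊₁²)/dₖ, aₖ₊₁ = ⌊(a₀+mₖ₊₁)/dₖ₊₁⌋:
  k=1: m=11, d=11, a=2
  k=2: m=11, d=1, a=22
d=1 and a=2a₀=22 at k=2, so the next step gives (m, d) = (11, 11) again — its k=1 value — and the period has length 2.

[11; 2, 22]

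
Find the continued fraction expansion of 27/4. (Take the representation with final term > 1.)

[6; 1, 3]

27 = 6·4 + 3
4 = 1·3 + 1
3 = 3·1 + 0  (stop)
So 27/4 = [6; 1, 3].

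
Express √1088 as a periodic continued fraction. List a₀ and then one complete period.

a₀ = ⌊√1088⌋ = 32.
With m₀=0, d₀=1 and mₖ₊₁ = dₖaₖ − mₖ, dₖ₊₁ = (n − mₖ₊₁²)/dₖ, aₖ₊₁ = ⌊(a₀+mₖ₊₁)/dₖ₊₁⌋:
  k=1: m=32, d=64, a=1
  k=2: m=32, d=1, a=64
d=1 and a=2a₀=64 at k=2, so the next step gives (m, d) = (32, 64) again — its k=1 value — and the period has length 2.

[32; 1, 64]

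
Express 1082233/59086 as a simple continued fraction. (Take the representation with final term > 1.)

1082233 = 18×59086 + 18685
59086 = 3×18685 + 3031
18685 = 6×3031 + 499
3031 = 6×499 + 37
499 = 13×37 + 18
37 = 2×18 + 1
18 = 18×1 + 0  (stop)
So 1082233/59086 = [18; 3, 6, 6, 13, 2, 18].

[18; 3, 6, 6, 13, 2, 18]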